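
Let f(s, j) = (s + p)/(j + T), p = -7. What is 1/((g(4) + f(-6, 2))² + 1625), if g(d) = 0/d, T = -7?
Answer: 25/40794 ≈ 0.00061284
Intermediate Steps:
g(d) = 0
f(s, j) = (-7 + s)/(-7 + j) (f(s, j) = (s - 7)/(j - 7) = (-7 + s)/(-7 + j))
1/((g(4) + f(-6, 2))² + 1625) = 1/((0 + (-7 - 6)/(-7 + 2))² + 1625) = 1/((0 - 13/(-5))² + 1625) = 1/((0 - ⅕*(-13))² + 1625) = 1/((0 + 13/5)² + 1625) = 1/((13/5)² + 1625) = 1/(169/25 + 1625) = 1/(40794/25) = 25/40794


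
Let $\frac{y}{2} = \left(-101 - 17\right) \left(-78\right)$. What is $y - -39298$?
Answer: $57706$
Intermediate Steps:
$y = 18408$ ($y = 2 \left(-101 - 17\right) \left(-78\right) = 2 \left(\left(-118\right) \left(-78\right)\right) = 2 \cdot 9204 = 18408$)
$y - -39298 = 18408 - -39298 = 18408 + 39298 = 57706$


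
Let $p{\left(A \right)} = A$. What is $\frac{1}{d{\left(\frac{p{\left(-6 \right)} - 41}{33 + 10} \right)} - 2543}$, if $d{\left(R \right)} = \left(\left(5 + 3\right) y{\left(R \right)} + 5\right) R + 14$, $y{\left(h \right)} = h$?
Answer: $- \frac{1849}{4668554} \approx -0.00039605$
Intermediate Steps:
$d{\left(R \right)} = 14 + R \left(5 + 8 R\right)$ ($d{\left(R \right)} = \left(\left(5 + 3\right) R + 5\right) R + 14 = \left(8 R + 5\right) R + 14 = \left(5 + 8 R\right) R + 14 = R \left(5 + 8 R\right) + 14 = 14 + R \left(5 + 8 R\right)$)
$\frac{1}{d{\left(\frac{p{\left(-6 \right)} - 41}{33 + 10} \right)} - 2543} = \frac{1}{\left(14 + 5 \frac{-6 - 41}{33 + 10} + 8 \left(\frac{-6 - 41}{33 + 10}\right)^{2}\right) - 2543} = \frac{1}{\left(14 + 5 \left(- \frac{47}{43}\right) + 8 \left(- \frac{47}{43}\right)^{2}\right) - 2543} = \frac{1}{\left(14 - \frac{235}{43} + 8 \cdot \frac{2209}{1849}\right) - 2543} = \frac{1}{\left(14 - \frac{235}{43} + \frac{17672}{1849}\right) - 2543} = \frac{1}{\frac{33453}{1849} - 2543} = \frac{1}{- \frac{4668554}{1849}} = - \frac{1849}{4668554}$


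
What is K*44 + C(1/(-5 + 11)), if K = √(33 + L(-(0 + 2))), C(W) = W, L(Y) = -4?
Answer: ⅙ + 44*√29 ≈ 237.11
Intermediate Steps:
K = √29 (K = √(33 - 4) = √29 ≈ 5.3852)
K*44 + C(1/(-5 + 11)) = √29*44 + 1/(-5 + 11) = 44*√29 + 1/6 = 44*√29 + ⅙ = ⅙ + 44*√29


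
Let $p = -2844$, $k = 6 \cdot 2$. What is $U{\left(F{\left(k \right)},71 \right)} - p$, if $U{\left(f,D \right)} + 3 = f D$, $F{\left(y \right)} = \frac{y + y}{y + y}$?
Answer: $2912$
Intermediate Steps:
$k = 12$
$F{\left(y \right)} = 1$ ($F{\left(y \right)} = \frac{2 y}{2 y} = 2 y \frac{1}{2 y} = 1$)
$U{\left(f,D \right)} = -3 + D f$ ($U{\left(f,D \right)} = -3 + f D = -3 + D f$)
$U{\left(F{\left(k \right)},71 \right)} - p = \left(-3 + 71 \cdot 1\right) - -2844 = \left(-3 + 71\right) + 2844 = 68 + 2844 = 2912$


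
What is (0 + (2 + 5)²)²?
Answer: 2401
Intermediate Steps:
(0 + (2 + 5)²)² = (0 + 7²)² = (0 + 49)² = 49² = 2401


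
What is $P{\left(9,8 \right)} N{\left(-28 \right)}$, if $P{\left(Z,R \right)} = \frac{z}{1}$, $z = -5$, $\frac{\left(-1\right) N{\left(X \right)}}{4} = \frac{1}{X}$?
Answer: $- \frac{5}{7} \approx -0.71429$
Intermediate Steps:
$N{\left(X \right)} = - \frac{4}{X}$
$P{\left(Z,R \right)} = -5$ ($P{\left(Z,R \right)} = - \frac{5}{1} = \left(-5\right) 1 = -5$)
$P{\left(9,8 \right)} N{\left(-28 \right)} = - 5 \left(- \frac{4}{-28}\right) = - 5 \left(\left(-4\right) \left(- \frac{1}{28}\right)\right) = \left(-5\right) \frac{1}{7} = - \frac{5}{7}$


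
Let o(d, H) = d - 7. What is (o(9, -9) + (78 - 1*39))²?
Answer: 1681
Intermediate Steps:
o(d, H) = -7 + d
(o(9, -9) + (78 - 1*39))² = ((-7 + 9) + (78 - 1*39))² = (2 + (78 - 39))² = (2 + 39)² = 41² = 1681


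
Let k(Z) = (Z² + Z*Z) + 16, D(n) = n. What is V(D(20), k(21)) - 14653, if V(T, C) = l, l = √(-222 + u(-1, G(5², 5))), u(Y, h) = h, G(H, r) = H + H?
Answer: -14653 + 2*I*√43 ≈ -14653.0 + 13.115*I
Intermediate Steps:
G(H, r) = 2*H
k(Z) = 16 + 2*Z² (k(Z) = (Z² + Z²) + 16 = 2*Z² + 16 = 16 + 2*Z²)
l = 2*I*√43 (l = √(-222 + 2*5²) = √(-222 + 2*25) = √(-222 + 50) = √(-172) = 2*I*√43 ≈ 13.115*I)
V(T, C) = 2*I*√43
V(D(20), k(21)) - 14653 = 2*I*√43 - 14653 = -14653 + 2*I*√43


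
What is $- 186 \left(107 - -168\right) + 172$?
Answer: $-50978$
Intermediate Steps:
$- 186 \left(107 - -168\right) + 172 = - 186 \left(107 + 168\right) + 172 = \left(-186\right) 275 + 172 = -51150 + 172 = -50978$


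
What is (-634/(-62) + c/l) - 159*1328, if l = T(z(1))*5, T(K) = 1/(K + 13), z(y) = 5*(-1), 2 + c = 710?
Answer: -32551391/155 ≈ -2.1001e+5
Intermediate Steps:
c = 708 (c = -2 + 710 = 708)
z(y) = -5
T(K) = 1/(13 + K)
l = 5/8 (l = 5/(13 - 5) = 5/8 ≈ 0.62500)
(-634/(-62) + c/l) - 159*1328 = (-634/(-62) + 708/(5/8)) - 159*1328 = (-634*(-1/62) + 708*(8/5)) - 211152 = (317/31 + 5664/5) - 211152 = 177169/155 - 211152 = -32551391/155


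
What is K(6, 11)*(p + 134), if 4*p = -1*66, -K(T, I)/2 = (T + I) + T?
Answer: -5405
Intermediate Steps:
K(T, I) = -4*T - 2*I (K(T, I) = -2*((T + I) + T) = -2*((I + T) + T) = -2*(I + 2*T) = -4*T - 2*I)
p = -33/2 (p = (-1*66)/4 = (¼)*(-66) = -33/2 ≈ -16.500)
K(6, 11)*(p + 134) = (-4*6 - 2*11)*(-33/2 + 134) = (-24 - 22)*(235/2) = -46*235/2 = -5405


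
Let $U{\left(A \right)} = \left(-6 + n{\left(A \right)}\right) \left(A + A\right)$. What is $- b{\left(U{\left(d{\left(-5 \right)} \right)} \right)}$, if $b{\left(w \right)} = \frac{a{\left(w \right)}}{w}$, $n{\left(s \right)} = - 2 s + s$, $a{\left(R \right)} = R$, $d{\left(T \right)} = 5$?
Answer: $-1$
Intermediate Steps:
$n{\left(s \right)} = - s$
$U{\left(A \right)} = 2 A \left(-6 - A\right)$ ($U{\left(A \right)} = \left(-6 - A\right) \left(A + A\right) = \left(-6 - A\right) 2 A = 2 A \left(-6 - A\right)$)
$b{\left(w \right)} = 1$ ($b{\left(w \right)} = \frac{w}{w} = 1$)
$- b{\left(U{\left(d{\left(-5 \right)} \right)} \right)} = \left(-1\right) 1 = -1$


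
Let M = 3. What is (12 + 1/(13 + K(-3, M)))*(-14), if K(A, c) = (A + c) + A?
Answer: -847/5 ≈ -169.40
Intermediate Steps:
K(A, c) = c + 2*A
(12 + 1/(13 + K(-3, M)))*(-14) = (12 + 1/(13 + (3 + 2*(-3))))*(-14) = (12 + 1/(13 + (3 - 6)))*(-14) = (12 + 1/(13 - 3))*(-14) = (12 + 1/10)*(-14) = (12 + ⅒)*(-14) = (121/10)*(-14) = -847/5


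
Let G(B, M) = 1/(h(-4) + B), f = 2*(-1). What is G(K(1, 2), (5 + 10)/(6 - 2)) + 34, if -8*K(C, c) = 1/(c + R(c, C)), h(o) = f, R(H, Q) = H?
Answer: 2178/65 ≈ 33.508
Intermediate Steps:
f = -2
h(o) = -2
K(C, c) = -1/(16*c) (K(C, c) = -1/(8*(c + c)) = -1/(2*c)/8 = -1/(16*c))
G(B, M) = 1/(-2 + B)
G(K(1, 2), (5 + 10)/(6 - 2)) + 34 = 1/(-2 - 1/16/2) + 34 = 1/(-2 - 1/16*1/2) + 34 = 1/(-2 - 1/32) + 34 = 1/(-65/32) + 34 = -32/65 + 34 = 2178/65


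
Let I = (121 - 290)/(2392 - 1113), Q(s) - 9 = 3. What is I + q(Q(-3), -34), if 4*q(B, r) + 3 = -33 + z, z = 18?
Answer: -11849/2558 ≈ -4.6321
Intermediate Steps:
Q(s) = 12 (Q(s) = 9 + 3 = 12)
q(B, r) = -9/2 (q(B, r) = -¾ + (-33 + 18)/4 = -¾ + (¼)*(-15) = -¾ - 15/4 = -9/2)
I = -169/1279 ≈ -0.13213
I + q(Q(-3), -34) = -169/1279 - 9/2 = -11849/2558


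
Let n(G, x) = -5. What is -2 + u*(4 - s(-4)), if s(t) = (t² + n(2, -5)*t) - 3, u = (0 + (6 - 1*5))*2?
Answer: -60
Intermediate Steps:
u = 2 (u = (0 + (6 - 5))*2 = (0 + 1)*2 = 1*2 = 2)
s(t) = -3 + t² - 5*t (s(t) = (t² - 5*t) - 3 = -3 + t² - 5*t)
-2 + u*(4 - s(-4)) = -2 + 2*(4 - (-3 + (-4)² - 5*(-4))) = -2 + 2*(4 - (-3 + 16 + 20)) = -2 + 2*(4 - 1*33) = -2 + 2*(4 - 33) = -2 + 2*(-29) = -2 - 58 = -60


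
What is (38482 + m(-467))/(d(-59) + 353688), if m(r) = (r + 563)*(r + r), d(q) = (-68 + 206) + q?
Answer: -51182/353767 ≈ -0.14468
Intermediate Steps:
d(q) = 138 + q
m(r) = 2*r*(563 + r) (m(r) = (563 + r)*(2*r) = 2*r*(563 + r))
(38482 + m(-467))/(d(-59) + 353688) = (38482 + 2*(-467)*(563 - 467))/((138 - 59) + 353688) = (38482 + 2*(-467)*96)/(79 + 353688) = (38482 - 89664)/353767 = -51182*1/353767 = -51182/353767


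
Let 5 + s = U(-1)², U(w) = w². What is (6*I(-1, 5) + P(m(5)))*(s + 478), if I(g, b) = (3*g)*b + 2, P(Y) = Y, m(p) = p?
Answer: -34602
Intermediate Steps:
I(g, b) = 2 + 3*b*g (I(g, b) = 3*b*g + 2 = 2 + 3*b*g)
s = -4 (s = -5 + ((-1)²)² = -5 + 1² = -5 + 1 = -4)
(6*I(-1, 5) + P(m(5)))*(s + 478) = (6*(2 + 3*5*(-1)) + 5)*(-4 + 478) = (6*(2 - 15) + 5)*474 = (6*(-13) + 5)*474 = (-78 + 5)*474 = -73*474 = -34602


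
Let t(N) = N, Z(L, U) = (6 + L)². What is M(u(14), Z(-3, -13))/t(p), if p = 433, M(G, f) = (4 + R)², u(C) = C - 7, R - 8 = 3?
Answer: 225/433 ≈ 0.51963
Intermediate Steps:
R = 11 (R = 8 + 3 = 11)
u(C) = -7 + C
M(G, f) = 225 (M(G, f) = (4 + 11)² = 15² = 225)
M(u(14), Z(-3, -13))/t(p) = 225/433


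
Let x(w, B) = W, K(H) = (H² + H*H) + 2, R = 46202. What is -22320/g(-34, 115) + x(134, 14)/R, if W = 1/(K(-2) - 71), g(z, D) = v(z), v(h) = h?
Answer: 31452473503/47911474 ≈ 656.47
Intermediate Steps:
K(H) = 2 + 2*H² (K(H) = (H² + H²) + 2 = 2*H² + 2 = 2 + 2*H²)
g(z, D) = z
W = -1/61 (W = 1/((2 + 2*(-2)²) - 71) = 1/((2 + 2*4) - 71) = 1/((2 + 8) - 71) = 1/(10 - 71) = 1/(-61) = -1/61 ≈ -0.016393)
x(w, B) = -1/61
-22320/g(-34, 115) + x(134, 14)/R = -22320/(-34) - 1/61/46202 = -22320*(-1/34) - 1/61*1/46202 = 11160/17 - 1/2818322 = 31452473503/47911474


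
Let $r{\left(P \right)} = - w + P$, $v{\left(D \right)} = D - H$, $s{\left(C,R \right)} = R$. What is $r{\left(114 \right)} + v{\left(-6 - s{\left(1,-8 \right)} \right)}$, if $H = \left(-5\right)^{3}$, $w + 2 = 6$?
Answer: $237$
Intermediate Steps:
$w = 4$ ($w = -2 + 6 = 4$)
$H = -125$
$v{\left(D \right)} = 125 + D$ ($v{\left(D \right)} = D - -125 = D + 125 = 125 + D$)
$r{\left(P \right)} = -4 + P$ ($r{\left(P \right)} = \left(-1\right) 4 + P = -4 + P$)
$r{\left(114 \right)} + v{\left(-6 - s{\left(1,-8 \right)} \right)} = \left(-4 + 114\right) + \left(125 - -2\right) = 110 + \left(125 + \left(-6 + 8\right)\right) = 110 + \left(125 + 2\right) = 110 + 127 = 237$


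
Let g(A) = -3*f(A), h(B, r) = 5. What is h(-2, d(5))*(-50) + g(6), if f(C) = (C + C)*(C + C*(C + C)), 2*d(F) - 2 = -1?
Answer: -3058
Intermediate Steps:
d(F) = ½ (d(F) = 1 + (½)*(-1) = 1 - ½ = ½)
f(C) = 2*C*(C + 2*C²) (f(C) = (2*C)*(C + C*(2*C)) = (2*C)*(C + 2*C²) = 2*C*(C + 2*C²))
g(A) = -3*A²*(2 + 4*A)
h(-2, d(5))*(-50) + g(6) = 5*(-50) + 6²*(-6 - 12*6) = -250 + 36*(-6 - 72) = -250 + 36*(-78) = -250 - 2808 = -3058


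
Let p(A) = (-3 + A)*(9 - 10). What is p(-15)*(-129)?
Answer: -2322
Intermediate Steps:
p(A) = 3 - A (p(A) = (-3 + A)*(-1) = 3 - A)
p(-15)*(-129) = (3 - 1*(-15))*(-129) = (3 + 15)*(-129) = 18*(-129) = -2322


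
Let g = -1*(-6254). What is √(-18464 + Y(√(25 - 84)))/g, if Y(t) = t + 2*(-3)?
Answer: √(-18470 + I*√59)/6254 ≈ 4.5186e-6 + 0.021731*I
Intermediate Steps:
g = 6254
Y(t) = -6 + t (Y(t) = t - 6 = -6 + t)
√(-18464 + Y(√(25 - 84)))/g = √(-18464 + (-6 + √(25 - 84)))/6254 = √(-18464 + (-6 + √(-59)))*(1/6254) = √(-18464 + (-6 + I*√59))*(1/6254) = √(-18470 + I*√59)*(1/6254) = √(-18470 + I*√59)/6254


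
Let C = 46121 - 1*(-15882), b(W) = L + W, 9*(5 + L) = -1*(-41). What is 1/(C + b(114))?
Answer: 9/559049 ≈ 1.6099e-5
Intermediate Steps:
L = -4/9 (L = -5 + (-1*(-41))/9 = -5 + (1/9)*41 = -5 + 41/9 = -4/9 ≈ -0.44444)
b(W) = -4/9 + W
C = 62003 (C = 46121 + 15882 = 62003)
1/(C + b(114)) = 1/(62003 + (-4/9 + 114)) = 1/(62003 + 1022/9) = 1/(559049/9) = 9/559049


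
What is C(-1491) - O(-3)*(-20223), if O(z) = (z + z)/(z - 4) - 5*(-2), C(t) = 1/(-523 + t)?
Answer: 442201895/2014 ≈ 2.1956e+5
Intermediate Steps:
O(z) = 10 + 2*z/(-4 + z) (O(z) = (2*z)/(-4 + z) + 10 = 2*z/(-4 + z) + 10 = 10 + 2*z/(-4 + z))
C(-1491) - O(-3)*(-20223) = 1/(-523 - 1491) - 4*(-10 + 3*(-3))/(-4 - 3)*(-20223) = 1/(-2014) - 4*(-10 - 9)/(-7)*(-20223) = -1/2014 - 4*(-⅐)*(-19)*(-20223) = -1/2014 - 76*(-20223)/7 = -1/2014 - 1*(-219564) = -1/2014 + 219564 = 442201895/2014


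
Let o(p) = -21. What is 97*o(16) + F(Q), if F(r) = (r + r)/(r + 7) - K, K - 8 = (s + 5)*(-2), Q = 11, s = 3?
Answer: -18250/9 ≈ -2027.8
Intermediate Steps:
K = -8 (K = 8 + (3 + 5)*(-2) = 8 + 8*(-2) = 8 - 16 = -8)
F(r) = 8 + 2*r/(7 + r) (F(r) = (r + r)/(r + 7) - 1*(-8) = (2*r)/(7 + r) + 8 = 2*r/(7 + r) + 8 = 8 + 2*r/(7 + r))
97*o(16) + F(Q) = 97*(-21) + 2*(28 + 5*11)/(7 + 11) = -2037 + 2*(28 + 55)/18 = -2037 + 2*(1/18)*83 = -2037 + 83/9 = -18250/9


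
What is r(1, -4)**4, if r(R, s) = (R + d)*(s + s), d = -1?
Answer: 0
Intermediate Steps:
r(R, s) = 2*s*(-1 + R) (r(R, s) = (R - 1)*(s + s) = (-1 + R)*(2*s) = 2*s*(-1 + R))
r(1, -4)**4 = (2*(-4)*(-1 + 1))**4 = (2*(-4)*0)**4 = 0**4 = 0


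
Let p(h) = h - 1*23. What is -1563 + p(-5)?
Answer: -1591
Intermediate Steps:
p(h) = -23 + h (p(h) = h - 23 = -23 + h)
-1563 + p(-5) = -1563 + (-23 - 5) = -1563 - 28 = -1591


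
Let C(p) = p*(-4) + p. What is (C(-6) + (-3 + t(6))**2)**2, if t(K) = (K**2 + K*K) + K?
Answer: 31843449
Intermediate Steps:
t(K) = K + 2*K**2 (t(K) = (K**2 + K**2) + K = 2*K**2 + K = K + 2*K**2)
C(p) = -3*p (C(p) = -4*p + p = -3*p)
(C(-6) + (-3 + t(6))**2)**2 = (-3*(-6) + (-3 + 6*(1 + 2*6))**2)**2 = (18 + (-3 + 6*(1 + 12))**2)**2 = (18 + (-3 + 6*13)**2)**2 = (18 + (-3 + 78)**2)**2 = (18 + 75**2)**2 = (18 + 5625)**2 = 5643**2 = 31843449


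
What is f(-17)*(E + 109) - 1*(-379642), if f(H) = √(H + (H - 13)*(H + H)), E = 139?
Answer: 379642 + 248*√1003 ≈ 3.8750e+5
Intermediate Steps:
f(H) = √(H + 2*H*(-13 + H)) (f(H) = √(H + (-13 + H)*(2*H)) = √(H + 2*H*(-13 + H)))
f(-17)*(E + 109) - 1*(-379642) = √(-17*(-25 + 2*(-17)))*(139 + 109) - 1*(-379642) = √(-17*(-25 - 34))*248 + 379642 = √(-17*(-59))*248 + 379642 = √1003*248 + 379642 = 248*√1003 + 379642 = 379642 + 248*√1003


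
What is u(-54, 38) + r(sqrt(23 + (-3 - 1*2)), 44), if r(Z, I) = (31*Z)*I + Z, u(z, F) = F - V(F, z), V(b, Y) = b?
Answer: 4095*sqrt(2) ≈ 5791.2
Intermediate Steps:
u(z, F) = 0 (u(z, F) = F - F = 0)
r(Z, I) = Z + 31*I*Z (r(Z, I) = 31*I*Z + Z = Z + 31*I*Z)
u(-54, 38) + r(sqrt(23 + (-3 - 1*2)), 44) = 0 + sqrt(23 + (-3 - 1*2))*(1 + 31*44) = 0 + sqrt(23 + (-3 - 2))*(1 + 1364) = 0 + sqrt(23 - 5)*1365 = 0 + sqrt(18)*1365 = 0 + (3*sqrt(2))*1365 = 0 + 4095*sqrt(2) = 4095*sqrt(2)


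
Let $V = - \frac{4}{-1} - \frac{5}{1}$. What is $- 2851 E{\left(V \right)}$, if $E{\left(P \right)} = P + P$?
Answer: $5702$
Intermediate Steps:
$V = -1$ ($V = \left(-4\right) \left(-1\right) - 5 = 4 - 5 = -1$)
$E{\left(P \right)} = 2 P$
$- 2851 E{\left(V \right)} = - 2851 \cdot 2 \left(-1\right) = \left(-2851\right) \left(-2\right) = 5702$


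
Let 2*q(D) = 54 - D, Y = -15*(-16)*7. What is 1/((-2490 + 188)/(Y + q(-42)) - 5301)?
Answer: -864/4581215 ≈ -0.00018860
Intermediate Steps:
Y = 1680 (Y = 240*7 = 1680)
q(D) = 27 - D/2 (q(D) = (54 - D)/2 = 27 - D/2)
1/((-2490 + 188)/(Y + q(-42)) - 5301) = 1/((-2490 + 188)/(1680 + (27 - 1/2*(-42))) - 5301) = 1/(-2302/(1680 + (27 + 21)) - 5301) = 1/(-2302/(1680 + 48) - 5301) = 1/(-2302/1728 - 5301) = 1/(-2302*1/1728 - 5301) = 1/(-1151/864 - 5301) = 1/(-4581215/864) = -864/4581215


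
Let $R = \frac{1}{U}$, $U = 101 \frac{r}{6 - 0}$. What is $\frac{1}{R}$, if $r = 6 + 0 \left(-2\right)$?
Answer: $101$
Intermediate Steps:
$r = 6$ ($r = 6 + 0 = 6$)
$U = 101$ ($U = 101 \frac{6}{6 - 0} = 101 \frac{6}{6 + 0} = 101 \cdot \frac{6}{6} = 101 \cdot 6 \cdot \frac{1}{6} = 101 \cdot 1 = 101$)
$R = \frac{1}{101} \approx 0.009901$
$\frac{1}{R} = \frac{1}{\frac{1}{101}} = 101$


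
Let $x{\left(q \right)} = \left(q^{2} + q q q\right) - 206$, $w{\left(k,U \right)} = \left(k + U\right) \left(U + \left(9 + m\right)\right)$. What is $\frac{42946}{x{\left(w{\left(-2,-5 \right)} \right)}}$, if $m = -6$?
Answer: $\frac{21473}{1367} \approx 15.708$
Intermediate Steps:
$w{\left(k,U \right)} = \left(3 + U\right) \left(U + k\right)$ ($w{\left(k,U \right)} = \left(k + U\right) \left(U + \left(9 - 6\right)\right) = \left(U + k\right) \left(U + 3\right) = \left(U + k\right) \left(3 + U\right) = \left(3 + U\right) \left(U + k\right)$)
$x{\left(q \right)} = -206 + q^{2} + q^{3}$ ($x{\left(q \right)} = \left(q^{2} + q^{2} q\right) - 206 = \left(q^{2} + q^{3}\right) - 206 = -206 + q^{2} + q^{3}$)
$\frac{42946}{x{\left(w{\left(-2,-5 \right)} \right)}} = \frac{42946}{-206 + \left(\left(-5\right)^{2} + 3 \left(-5\right) + 3 \left(-2\right) - -10\right)^{2} + \left(\left(-5\right)^{2} + 3 \left(-5\right) + 3 \left(-2\right) - -10\right)^{3}} = \frac{42946}{-206 + \left(25 - 15 - 6 + 10\right)^{2} + \left(25 - 15 - 6 + 10\right)^{3}} = \frac{42946}{-206 + 14^{2} + 14^{3}} = \frac{42946}{-206 + 196 + 2744} = \frac{42946}{2734} = 42946 \cdot \frac{1}{2734} = \frac{21473}{1367}$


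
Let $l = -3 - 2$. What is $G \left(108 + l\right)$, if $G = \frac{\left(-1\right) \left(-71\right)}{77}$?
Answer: $\frac{7313}{77} \approx 94.974$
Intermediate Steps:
$G = \frac{71}{77}$ ($G = 71 \cdot \frac{1}{77} = \frac{71}{77} \approx 0.92208$)
$l = -5$ ($l = -3 - 2 = -5$)
$G \left(108 + l\right) = \frac{71 \left(108 - 5\right)}{77} = \frac{71}{77} \cdot 103 = \frac{7313}{77}$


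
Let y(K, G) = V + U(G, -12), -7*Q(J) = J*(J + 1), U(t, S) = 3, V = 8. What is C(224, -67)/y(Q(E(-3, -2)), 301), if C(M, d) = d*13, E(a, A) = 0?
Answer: -871/11 ≈ -79.182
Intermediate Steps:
C(M, d) = 13*d
Q(J) = -J*(1 + J)/7 (Q(J) = -J*(J + 1)/7 = -J*(1 + J)/7)
y(K, G) = 11 (y(K, G) = 8 + 3 = 11)
C(224, -67)/y(Q(E(-3, -2)), 301) = (13*(-67))/11 = -871*1/11 = -871/11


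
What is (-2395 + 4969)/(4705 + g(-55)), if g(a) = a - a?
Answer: 2574/4705 ≈ 0.54708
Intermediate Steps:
g(a) = 0
(-2395 + 4969)/(4705 + g(-55)) = (-2395 + 4969)/(4705 + 0) = 2574/4705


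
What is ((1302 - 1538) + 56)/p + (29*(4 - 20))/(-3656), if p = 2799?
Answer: 8898/142127 ≈ 0.062606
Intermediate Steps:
((1302 - 1538) + 56)/p + (29*(4 - 20))/(-3656) = ((1302 - 1538) + 56)/2799 + (29*(4 - 20))/(-3656) = (-236 + 56)*(1/2799) + (29*(-16))*(-1/3656) = -180*1/2799 - 464*(-1/3656) = -20/311 + 58/457 = 8898/142127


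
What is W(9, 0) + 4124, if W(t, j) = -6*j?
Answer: 4124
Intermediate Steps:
W(9, 0) + 4124 = -6*0 + 4124 = 0 + 4124 = 4124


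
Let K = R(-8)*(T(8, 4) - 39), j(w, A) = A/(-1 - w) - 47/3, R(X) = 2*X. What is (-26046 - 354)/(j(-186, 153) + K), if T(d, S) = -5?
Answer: -3663000/95621 ≈ -38.307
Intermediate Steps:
j(w, A) = -47/3 + A/(-1 - w) (j(w, A) = A/(-1 - w) - 47*⅓ = A/(-1 - w) - 47/3 = -47/3 + A/(-1 - w))
K = 704 (K = (2*(-8))*(-5 - 39) = -16*(-44) = 704)
(-26046 - 354)/(j(-186, 153) + K) = (-26046 - 354)/((-47 - 47*(-186) - 3*153)/(3*(1 - 186)) + 704) = -26400/((⅓)*(-47 + 8742 - 459)/(-185) + 704) = -26400/((⅓)*(-1/185)*8236 + 704) = -26400/(-8236/555 + 704) = -26400/382484/555 = -26400*555/382484 = -3663000/95621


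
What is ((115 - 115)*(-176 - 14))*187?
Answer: 0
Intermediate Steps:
((115 - 115)*(-176 - 14))*187 = (0*(-190))*187 = 0*187 = 0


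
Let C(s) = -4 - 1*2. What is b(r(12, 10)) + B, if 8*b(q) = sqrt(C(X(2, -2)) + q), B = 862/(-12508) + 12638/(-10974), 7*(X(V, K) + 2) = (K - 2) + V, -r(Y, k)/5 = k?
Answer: -709897/581622 + I*sqrt(14)/4 ≈ -1.2205 + 0.93541*I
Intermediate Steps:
r(Y, k) = -5*k
X(V, K) = -16/7 + K/7 + V/7 (X(V, K) = -2 + ((K - 2) + V)/7 = -2 + ((-2 + K) + V)/7 = -2 + (-2 + K + V)/7 = -2 + (-2/7 + K/7 + V/7) = -16/7 + K/7 + V/7)
B = -709897/581622 (B = 862*(-1/12508) + 12638*(-1/10974) = -431/6254 - 6319/5487 = -709897/581622 ≈ -1.2205)
C(s) = -6 (C(s) = -4 - 2 = -6)
b(q) = sqrt(-6 + q)/8
b(r(12, 10)) + B = sqrt(-6 - 5*10)/8 - 709897/581622 = sqrt(-6 - 50)/8 - 709897/581622 = sqrt(-56)/8 - 709897/581622 = (2*I*sqrt(14))/8 - 709897/581622 = I*sqrt(14)/4 - 709897/581622 = -709897/581622 + I*sqrt(14)/4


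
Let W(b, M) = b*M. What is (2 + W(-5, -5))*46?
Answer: 1242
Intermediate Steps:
W(b, M) = M*b
(2 + W(-5, -5))*46 = (2 - 5*(-5))*46 = (2 + 25)*46 = 27*46 = 1242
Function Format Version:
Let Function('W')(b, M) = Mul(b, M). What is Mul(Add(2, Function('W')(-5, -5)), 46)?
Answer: 1242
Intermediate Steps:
Function('W')(b, M) = Mul(M, b)
Mul(Add(2, Function('W')(-5, -5)), 46) = Mul(Add(2, Mul(-5, -5)), 46) = Mul(Add(2, 25), 46) = Mul(27, 46) = 1242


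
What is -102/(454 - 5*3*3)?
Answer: -102/409 ≈ -0.24939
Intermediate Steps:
-102/(454 - 5*3*3) = -102/(454 - 15*3) = -102/(454 - 45) = -102/409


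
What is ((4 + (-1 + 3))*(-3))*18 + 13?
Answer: -311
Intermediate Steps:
((4 + (-1 + 3))*(-3))*18 + 13 = ((4 + 2)*(-3))*18 + 13 = (6*(-3))*18 + 13 = -18*18 + 13 = -324 + 13 = -311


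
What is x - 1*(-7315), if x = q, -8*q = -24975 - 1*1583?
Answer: 42539/4 ≈ 10635.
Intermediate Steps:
q = 13279/4 (q = -(-24975 - 1*1583)/8 = -(-24975 - 1583)/8 = -⅛*(-26558) = 13279/4 ≈ 3319.8)
x = 13279/4 ≈ 3319.8
x - 1*(-7315) = 13279/4 - 1*(-7315) = 13279/4 + 7315 = 42539/4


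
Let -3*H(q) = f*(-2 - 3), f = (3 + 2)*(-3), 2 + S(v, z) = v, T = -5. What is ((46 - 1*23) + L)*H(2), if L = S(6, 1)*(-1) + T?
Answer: -350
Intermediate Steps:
S(v, z) = -2 + v
f = -15 (f = 5*(-3) = -15)
H(q) = -25 (H(q) = -(-5)*(-2 - 3) = -(-5)*(-5) = -⅓*75 = -25)
L = -9 (L = (-2 + 6)*(-1) - 5 = 4*(-1) - 5 = -4 - 5 = -9)
((46 - 1*23) + L)*H(2) = ((46 - 1*23) - 9)*(-25) = ((46 - 23) - 9)*(-25) = (23 - 9)*(-25) = 14*(-25) = -350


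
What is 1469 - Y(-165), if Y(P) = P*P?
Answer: -25756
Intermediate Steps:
Y(P) = P**2
1469 - Y(-165) = 1469 - 1*(-165)**2 = 1469 - 1*27225 = 1469 - 27225 = -25756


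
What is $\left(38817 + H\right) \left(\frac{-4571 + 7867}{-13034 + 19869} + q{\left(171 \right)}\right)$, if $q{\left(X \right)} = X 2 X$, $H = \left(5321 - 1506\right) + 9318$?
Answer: $\frac{4153171488740}{1367} \approx 3.0382 \cdot 10^{9}$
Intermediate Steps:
$H = 13133$ ($H = 3815 + 9318 = 13133$)
$q{\left(X \right)} = 2 X^{2}$ ($q{\left(X \right)} = 2 X X = 2 X^{2}$)
$\left(38817 + H\right) \left(\frac{-4571 + 7867}{-13034 + 19869} + q{\left(171 \right)}\right) = \left(38817 + 13133\right) \left(\frac{-4571 + 7867}{-13034 + 19869} + 2 \cdot 171^{2}\right) = 51950 \left(\frac{3296}{6835} + 2 \cdot 29241\right) = 51950 \left(3296 \cdot \frac{1}{6835} + 58482\right) = 51950 \left(\frac{3296}{6835} + 58482\right) = 51950 \cdot \frac{399727766}{6835} = \frac{4153171488740}{1367}$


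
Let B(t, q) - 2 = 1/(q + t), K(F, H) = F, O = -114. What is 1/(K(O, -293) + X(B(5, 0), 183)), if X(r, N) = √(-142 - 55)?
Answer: -114/13193 - I*√197/13193 ≈ -0.0086409 - 0.0010639*I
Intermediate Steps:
B(t, q) = 2 + 1/(q + t)
X(r, N) = I*√197 (X(r, N) = √(-197) = I*√197)
1/(K(O, -293) + X(B(5, 0), 183)) = 1/(-114 + I*√197)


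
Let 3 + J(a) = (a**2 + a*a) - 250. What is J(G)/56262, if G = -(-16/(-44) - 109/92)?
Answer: -128863655/28810194864 ≈ -0.0044729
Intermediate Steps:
G = 831/1012 (G = -(-16*(-1/44) - 109*1/92) = -(4/11 - 109/92) = -1*(-831/1012) = 831/1012 ≈ 0.82115)
J(a) = -253 + 2*a**2 (J(a) = -3 + ((a**2 + a*a) - 250) = -3 + ((a**2 + a**2) - 250) = -3 + (2*a**2 - 250) = -3 + (-250 + 2*a**2) = -253 + 2*a**2)
J(G)/56262 = (-253 + 2*(831/1012)**2)/56262 = (-253 + 2*(690561/1024144))*(1/56262) = (-253 + 690561/512072)*(1/56262) = -128863655/512072*1/56262 = -128863655/28810194864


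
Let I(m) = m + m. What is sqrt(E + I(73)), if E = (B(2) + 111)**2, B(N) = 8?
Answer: sqrt(14307) ≈ 119.61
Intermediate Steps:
I(m) = 2*m
E = 14161 (E = (8 + 111)**2 = 119**2 = 14161)
sqrt(E + I(73)) = sqrt(14161 + 2*73) = sqrt(14161 + 146) = sqrt(14307)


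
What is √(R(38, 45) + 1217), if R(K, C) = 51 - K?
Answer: √1230 ≈ 35.071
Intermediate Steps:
√(R(38, 45) + 1217) = √((51 - 1*38) + 1217) = √((51 - 38) + 1217) = √(13 + 1217) = √1230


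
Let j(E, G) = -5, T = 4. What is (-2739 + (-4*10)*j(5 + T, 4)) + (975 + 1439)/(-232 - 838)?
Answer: -1359572/535 ≈ -2541.3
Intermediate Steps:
(-2739 + (-4*10)*j(5 + T, 4)) + (975 + 1439)/(-232 - 838) = (-2739 - 4*10*(-5)) + (975 + 1439)/(-232 - 838) = (-2739 - 40*(-5)) + 2414/(-1070) = (-2739 + 200) + 2414*(-1/1070) = -2539 - 1207/535 = -1359572/535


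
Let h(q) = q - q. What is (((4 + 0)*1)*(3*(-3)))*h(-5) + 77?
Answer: 77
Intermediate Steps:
h(q) = 0
(((4 + 0)*1)*(3*(-3)))*h(-5) + 77 = (((4 + 0)*1)*(3*(-3)))*0 + 77 = ((4*1)*(-9))*0 + 77 = (4*(-9))*0 + 77 = -36*0 + 77 = 0 + 77 = 77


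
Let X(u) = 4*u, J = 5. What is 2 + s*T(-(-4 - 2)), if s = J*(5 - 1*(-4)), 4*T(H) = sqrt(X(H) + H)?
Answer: 2 + 45*sqrt(30)/4 ≈ 63.619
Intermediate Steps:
T(H) = sqrt(5)*sqrt(H)/4 (T(H) = sqrt(4*H + H)/4 = sqrt(5*H)/4 = (sqrt(5)*sqrt(H))/4 = sqrt(5)*sqrt(H)/4)
s = 45 (s = 5*(5 - 1*(-4)) = 5*(5 + 4) = 5*9 = 45)
2 + s*T(-(-4 - 2)) = 2 + 45*(sqrt(5)*sqrt(-(-4 - 2))/4) = 2 + 45*(sqrt(5)*sqrt(-1*(-6))/4) = 2 + 45*(sqrt(5)*sqrt(6)/4) = 2 + 45*(sqrt(30)/4) = 2 + 45*sqrt(30)/4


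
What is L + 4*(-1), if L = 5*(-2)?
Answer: -14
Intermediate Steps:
L = -10
L + 4*(-1) = -10 + 4*(-1) = -10 - 4 = -14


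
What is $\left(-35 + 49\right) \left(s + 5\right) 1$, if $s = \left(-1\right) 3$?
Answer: $28$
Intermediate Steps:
$s = -3$
$\left(-35 + 49\right) \left(s + 5\right) 1 = \left(-35 + 49\right) \left(-3 + 5\right) 1 = 14 \cdot 2 \cdot 1 = 14 \cdot 2 = 28$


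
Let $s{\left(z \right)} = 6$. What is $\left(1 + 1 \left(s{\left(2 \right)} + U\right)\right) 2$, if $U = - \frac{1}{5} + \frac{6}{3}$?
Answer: $\frac{88}{5} \approx 17.6$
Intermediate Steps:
$U = \frac{9}{5}$ ($U = \left(-1\right) \frac{1}{5} + 6 \cdot \frac{1}{3} = - \frac{1}{5} + 2 = \frac{9}{5} \approx 1.8$)
$\left(1 + 1 \left(s{\left(2 \right)} + U\right)\right) 2 = \left(1 + 1 \left(6 + \frac{9}{5}\right)\right) 2 = \left(1 + 1 \cdot \frac{39}{5}\right) 2 = \left(1 + \frac{39}{5}\right) 2 = \frac{44}{5} \cdot 2 = \frac{88}{5}$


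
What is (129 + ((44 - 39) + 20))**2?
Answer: 23716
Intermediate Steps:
(129 + ((44 - 39) + 20))**2 = (129 + (5 + 20))**2 = (129 + 25)**2 = 154**2 = 23716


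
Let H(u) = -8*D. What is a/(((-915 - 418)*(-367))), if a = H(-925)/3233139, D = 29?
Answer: -232/1581687163329 ≈ -1.4668e-10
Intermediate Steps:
H(u) = -232 (H(u) = -8*29 = -232)
a = -232/3233139 ≈ -7.1757e-5
a/(((-915 - 418)*(-367))) = -232*(-1/(367*(-915 - 418)))/3233139 = -232/(3233139*((-1333*(-367)))) = -232/3233139/489211 = -232/3233139*1/489211 = -232/1581687163329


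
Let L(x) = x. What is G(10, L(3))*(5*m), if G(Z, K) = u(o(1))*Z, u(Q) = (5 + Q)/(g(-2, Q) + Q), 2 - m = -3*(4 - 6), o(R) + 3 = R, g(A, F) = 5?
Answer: -200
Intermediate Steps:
o(R) = -3 + R
m = -4 (m = 2 - (-3)*(4 - 6) = 2 - (-3)*(-2) = 2 - 1*6 = 2 - 6 = -4)
u(Q) = 1 (u(Q) = (5 + Q)/(5 + Q) = 1)
G(Z, K) = Z (G(Z, K) = 1*Z = Z)
G(10, L(3))*(5*m) = 10*(5*(-4)) = 10*(-20) = -200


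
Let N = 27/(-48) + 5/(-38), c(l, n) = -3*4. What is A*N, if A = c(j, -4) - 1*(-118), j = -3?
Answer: -11183/152 ≈ -73.572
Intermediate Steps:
c(l, n) = -12
N = -211/304 (N = 27*(-1/48) + 5*(-1/38) = -9/16 - 5/38 = -211/304 ≈ -0.69408)
A = 106 (A = -12 - 1*(-118) = -12 + 118 = 106)
A*N = 106*(-211/304) = -11183/152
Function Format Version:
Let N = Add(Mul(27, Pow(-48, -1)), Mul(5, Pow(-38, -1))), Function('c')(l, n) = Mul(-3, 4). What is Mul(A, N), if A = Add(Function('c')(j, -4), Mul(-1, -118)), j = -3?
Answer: Rational(-11183, 152) ≈ -73.572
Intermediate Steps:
Function('c')(l, n) = -12
N = Rational(-211, 304) (N = Add(Mul(27, Rational(-1, 48)), Mul(5, Rational(-1, 38))) = Add(Rational(-9, 16), Rational(-5, 38)) = Rational(-211, 304) ≈ -0.69408)
A = 106 (A = Add(-12, Mul(-1, -118)) = Add(-12, 118) = 106)
Mul(A, N) = Mul(106, Rational(-211, 304)) = Rational(-11183, 152)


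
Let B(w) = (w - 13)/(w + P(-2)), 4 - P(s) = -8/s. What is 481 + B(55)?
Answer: 26497/55 ≈ 481.76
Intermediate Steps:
P(s) = 4 + 8/s (P(s) = 4 - (-8)/s = 4 + 8/s)
B(w) = (-13 + w)/w (B(w) = (w - 13)/(w + (4 + 8/(-2))) = (-13 + w)/(w + (4 + 8*(-½))) = (-13 + w)/(w + (4 - 4)) = (-13 + w)/(w + 0) = (-13 + w)/w)
481 + B(55) = 481 + (-13 + 55)/55 = 481 + (1/55)*42 = 481 + 42/55 = 26497/55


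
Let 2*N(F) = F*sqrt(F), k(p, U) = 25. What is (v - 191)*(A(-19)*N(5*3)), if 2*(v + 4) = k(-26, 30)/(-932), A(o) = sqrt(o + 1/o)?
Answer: -5452575*I*sqrt(103170)/70832 ≈ -24726.0*I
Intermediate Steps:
N(F) = F**(3/2)/2 (N(F) = (F*sqrt(F))/2 = F**(3/2)/2)
v = -7481/1864 (v = -4 + (25/(-932))/2 = -4 + (25*(-1/932))/2 = -4 + (1/2)*(-25/932) = -4 - 25/1864 = -7481/1864 ≈ -4.0134)
(v - 191)*(A(-19)*N(5*3)) = (-7481/1864 - 191)*(sqrt(-19 + 1/(-19))*((5*3)**(3/2)/2)) = -363505*sqrt(-19 - 1/19)*15**(3/2)/2/1864 = -363505*sqrt(-362/19)*(15*sqrt(15))/2/1864 = -363505*I*sqrt(6878)/19*15*sqrt(15)/2/1864 = -5452575*I*sqrt(103170)/70832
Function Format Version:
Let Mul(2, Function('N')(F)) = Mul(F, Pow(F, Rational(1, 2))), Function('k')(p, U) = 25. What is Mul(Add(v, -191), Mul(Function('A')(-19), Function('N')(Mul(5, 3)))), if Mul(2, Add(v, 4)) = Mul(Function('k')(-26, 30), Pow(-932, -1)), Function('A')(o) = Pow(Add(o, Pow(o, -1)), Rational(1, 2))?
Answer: Mul(Rational(-5452575, 70832), I, Pow(103170, Rational(1, 2))) ≈ Mul(-24726., I)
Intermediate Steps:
Function('N')(F) = Mul(Rational(1, 2), Pow(F, Rational(3, 2))) (Function('N')(F) = Mul(Rational(1, 2), Mul(F, Pow(F, Rational(1, 2)))) = Mul(Rational(1, 2), Pow(F, Rational(3, 2))))
v = Rational(-7481, 1864) (v = Add(-4, Mul(Rational(1, 2), Mul(25, Pow(-932, -1)))) = Add(-4, Mul(Rational(1, 2), Mul(25, Rational(-1, 932)))) = Add(-4, Mul(Rational(1, 2), Rational(-25, 932))) = Add(-4, Rational(-25, 1864)) = Rational(-7481, 1864) ≈ -4.0134)
Mul(Add(v, -191), Mul(Function('A')(-19), Function('N')(Mul(5, 3)))) = Mul(Add(Rational(-7481, 1864), -191), Mul(Pow(Add(-19, Pow(-19, -1)), Rational(1, 2)), Mul(Rational(1, 2), Pow(Mul(5, 3), Rational(3, 2))))) = Mul(Rational(-363505, 1864), Mul(Pow(Add(-19, Rational(-1, 19)), Rational(1, 2)), Mul(Rational(1, 2), Pow(15, Rational(3, 2))))) = Mul(Rational(-363505, 1864), Mul(Pow(Rational(-362, 19), Rational(1, 2)), Mul(Rational(1, 2), Mul(15, Pow(15, Rational(1, 2)))))) = Mul(Rational(-363505, 1864), Mul(Mul(Rational(1, 19), I, Pow(6878, Rational(1, 2))), Mul(Rational(15, 2), Pow(15, Rational(1, 2))))) = Mul(Rational(-363505, 1864), Mul(Rational(15, 38), I, Pow(103170, Rational(1, 2)))) = Mul(Rational(-5452575, 70832), I, Pow(103170, Rational(1, 2)))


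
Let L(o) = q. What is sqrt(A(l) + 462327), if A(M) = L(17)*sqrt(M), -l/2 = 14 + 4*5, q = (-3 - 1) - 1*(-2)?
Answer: sqrt(462327 - 4*I*sqrt(17)) ≈ 679.95 - 0.01*I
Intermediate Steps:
q = -2 (q = -4 + 2 = -2)
L(o) = -2
l = -68 (l = -2*(14 + 4*5) = -2*(14 + 20) = -2*34 = -68)
A(M) = -2*sqrt(M)
sqrt(A(l) + 462327) = sqrt(-4*I*sqrt(17) + 462327) = sqrt(462327 - 4*I*sqrt(17))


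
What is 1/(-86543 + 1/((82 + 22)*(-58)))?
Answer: -6032/522027377 ≈ -1.1555e-5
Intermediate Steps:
1/(-86543 + 1/((82 + 22)*(-58))) = 1/(-86543 + 1/(104*(-58))) = 1/(-86543 + 1/(-6032)) = 1/(-86543 - 1/6032) = 1/(-522027377/6032) = -6032/522027377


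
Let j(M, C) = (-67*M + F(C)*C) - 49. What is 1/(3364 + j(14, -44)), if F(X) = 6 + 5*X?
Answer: 1/11793 ≈ 8.4796e-5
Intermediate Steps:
j(M, C) = -49 - 67*M + C*(6 + 5*C) (j(M, C) = (-67*M + (6 + 5*C)*C) - 49 = (-67*M + C*(6 + 5*C)) - 49 = -49 - 67*M + C*(6 + 5*C))
1/(3364 + j(14, -44)) = 1/(3364 + (-49 - 67*14 - 44*(6 + 5*(-44)))) = 1/(3364 + (-49 - 938 - 44*(6 - 220))) = 1/(3364 + (-49 - 938 - 44*(-214))) = 1/(3364 + (-49 - 938 + 9416)) = 1/(3364 + 8429) = 1/11793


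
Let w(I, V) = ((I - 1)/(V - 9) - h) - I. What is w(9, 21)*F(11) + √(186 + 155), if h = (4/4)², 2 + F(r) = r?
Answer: -84 + √341 ≈ -65.534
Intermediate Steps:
F(r) = -2 + r
h = 1 (h = (4*(¼))² = 1² = 1)
w(I, V) = -1 - I + (-1 + I)/(-9 + V) (w(I, V) = ((I - 1)/(V - 9) - 1*1) - I = ((-1 + I)/(-9 + V) - 1) - I = (-1 + (-1 + I)/(-9 + V)) - I = -1 - I + (-1 + I)/(-9 + V))
w(9, 21)*F(11) + √(186 + 155) = ((8 - 1*21 + 10*9 - 1*9*21)/(-9 + 21))*(-2 + 11) + √(186 + 155) = ((8 - 21 + 90 - 189)/12)*9 + √341 = ((1/12)*(-112))*9 + √341 = -28/3*9 + √341 = -84 + √341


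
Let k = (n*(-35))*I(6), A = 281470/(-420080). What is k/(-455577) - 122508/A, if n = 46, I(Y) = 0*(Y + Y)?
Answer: 5146316064/28147 ≈ 1.8284e+5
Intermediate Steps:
I(Y) = 0 (I(Y) = 0*(2*Y) = 0)
A = -28147/42008 (A = 281470*(-1/420080) = -28147/42008 ≈ -0.67004)
k = 0 (k = (46*(-35))*0 = -1610*0 = 0)
k/(-455577) - 122508/A = 0/(-455577) - 122508/(-28147/42008) = 0*(-1/455577) - 122508*(-42008/28147) = 0 + 5146316064/28147 = 5146316064/28147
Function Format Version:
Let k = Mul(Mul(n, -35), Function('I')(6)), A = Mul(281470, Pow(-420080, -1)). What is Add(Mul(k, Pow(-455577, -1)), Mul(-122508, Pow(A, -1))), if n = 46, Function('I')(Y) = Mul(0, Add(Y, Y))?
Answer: Rational(5146316064, 28147) ≈ 1.8284e+5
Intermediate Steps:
Function('I')(Y) = 0 (Function('I')(Y) = Mul(0, Mul(2, Y)) = 0)
A = Rational(-28147, 42008) (A = Mul(281470, Rational(-1, 420080)) = Rational(-28147, 42008) ≈ -0.67004)
k = 0 (k = Mul(Mul(46, -35), 0) = Mul(-1610, 0) = 0)
Add(Mul(k, Pow(-455577, -1)), Mul(-122508, Pow(A, -1))) = Add(Mul(0, Pow(-455577, -1)), Mul(-122508, Pow(Rational(-28147, 42008), -1))) = Add(Mul(0, Rational(-1, 455577)), Mul(-122508, Rational(-42008, 28147))) = Add(0, Rational(5146316064, 28147)) = Rational(5146316064, 28147)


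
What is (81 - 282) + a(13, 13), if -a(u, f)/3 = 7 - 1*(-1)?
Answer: -225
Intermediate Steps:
a(u, f) = -24 (a(u, f) = -3*(7 - 1*(-1)) = -3*(7 + 1) = -3*8 = -24)
(81 - 282) + a(13, 13) = (81 - 282) - 24 = -201 - 24 = -225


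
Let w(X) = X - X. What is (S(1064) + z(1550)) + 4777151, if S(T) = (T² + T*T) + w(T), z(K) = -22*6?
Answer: 7041211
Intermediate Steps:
z(K) = -132
w(X) = 0
S(T) = 2*T² (S(T) = (T² + T*T) + 0 = (T² + T²) + 0 = 2*T² + 0 = 2*T²)
(S(1064) + z(1550)) + 4777151 = (2*1064² - 132) + 4777151 = (2*1132096 - 132) + 4777151 = (2264192 - 132) + 4777151 = 2264060 + 4777151 = 7041211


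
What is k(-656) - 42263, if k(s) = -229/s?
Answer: -27724299/656 ≈ -42263.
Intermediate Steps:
k(-656) - 42263 = -229/(-656) - 42263 = -229*(-1/656) - 42263 = 229/656 - 42263 = -27724299/656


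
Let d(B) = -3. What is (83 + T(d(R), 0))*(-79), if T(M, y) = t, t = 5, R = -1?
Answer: -6952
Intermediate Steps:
T(M, y) = 5
(83 + T(d(R), 0))*(-79) = (83 + 5)*(-79) = 88*(-79) = -6952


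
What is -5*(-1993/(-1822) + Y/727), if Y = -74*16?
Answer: 3541685/1324594 ≈ 2.6738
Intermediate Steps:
Y = -1184
-5*(-1993/(-1822) + Y/727) = -5*(-1993/(-1822) - 1184/727) = -5*(-1993*(-1/1822) - 1184*1/727) = -5*(1993/1822 - 1184/727) = -5*(-708337/1324594) = 3541685/1324594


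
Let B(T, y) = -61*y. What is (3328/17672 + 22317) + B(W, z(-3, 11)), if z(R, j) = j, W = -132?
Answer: 47816430/2209 ≈ 21646.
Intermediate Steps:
(3328/17672 + 22317) + B(W, z(-3, 11)) = (3328/17672 + 22317) - 61*11 = (3328*(1/17672) + 22317) - 671 = (416/2209 + 22317) - 671 = 49298669/2209 - 671 = 47816430/2209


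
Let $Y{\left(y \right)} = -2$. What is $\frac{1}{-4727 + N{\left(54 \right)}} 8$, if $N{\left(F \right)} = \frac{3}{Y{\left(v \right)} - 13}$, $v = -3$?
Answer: $- \frac{10}{5909} \approx -0.0016923$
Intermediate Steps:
$N{\left(F \right)} = - \frac{1}{5}$ ($N{\left(F \right)} = \frac{3}{-2 - 13} = \frac{3}{-15} = 3 \left(- \frac{1}{15}\right) = - \frac{1}{5}$)
$\frac{1}{-4727 + N{\left(54 \right)}} 8 = \frac{1}{-4727 - \frac{1}{5}} \cdot 8 = \frac{1}{- \frac{23636}{5}} \cdot 8 = \left(- \frac{5}{23636}\right) 8 = - \frac{10}{5909}$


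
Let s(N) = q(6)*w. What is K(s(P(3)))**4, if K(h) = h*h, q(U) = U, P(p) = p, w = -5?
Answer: 656100000000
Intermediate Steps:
s(N) = -30 (s(N) = 6*(-5) = -30)
K(h) = h**2
K(s(P(3)))**4 = ((-30)**2)**4 = 900**4 = 656100000000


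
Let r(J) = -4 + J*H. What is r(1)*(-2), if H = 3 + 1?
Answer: 0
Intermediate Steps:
H = 4
r(J) = -4 + 4*J (r(J) = -4 + J*4 = -4 + 4*J)
r(1)*(-2) = (-4 + 4*1)*(-2) = (-4 + 4)*(-2) = 0*(-2) = 0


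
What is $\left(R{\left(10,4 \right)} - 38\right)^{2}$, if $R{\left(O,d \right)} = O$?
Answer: $784$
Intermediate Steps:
$\left(R{\left(10,4 \right)} - 38\right)^{2} = \left(10 - 38\right)^{2} = \left(-28\right)^{2} = 784$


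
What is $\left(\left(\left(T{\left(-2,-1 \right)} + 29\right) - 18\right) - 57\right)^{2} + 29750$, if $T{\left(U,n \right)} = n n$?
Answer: $31775$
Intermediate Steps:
$T{\left(U,n \right)} = n^{2}$
$\left(\left(\left(T{\left(-2,-1 \right)} + 29\right) - 18\right) - 57\right)^{2} + 29750 = \left(\left(\left(\left(-1\right)^{2} + 29\right) - 18\right) - 57\right)^{2} + 29750 = \left(\left(\left(1 + 29\right) - 18\right) - 57\right)^{2} + 29750 = \left(\left(30 - 18\right) - 57\right)^{2} + 29750 = \left(12 - 57\right)^{2} + 29750 = \left(-45\right)^{2} + 29750 = 2025 + 29750 = 31775$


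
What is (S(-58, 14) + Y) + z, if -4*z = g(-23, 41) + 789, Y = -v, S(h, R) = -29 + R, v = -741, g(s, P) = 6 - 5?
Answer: 1057/2 ≈ 528.50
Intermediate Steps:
g(s, P) = 1
Y = 741 (Y = -1*(-741) = 741)
z = -395/2 (z = -(1 + 789)/4 = -¼*790 = -395/2 ≈ -197.50)
(S(-58, 14) + Y) + z = ((-29 + 14) + 741) - 395/2 = (-15 + 741) - 395/2 = 726 - 395/2 = 1057/2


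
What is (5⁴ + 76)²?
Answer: 491401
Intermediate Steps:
(5⁴ + 76)² = (625 + 76)² = 701² = 491401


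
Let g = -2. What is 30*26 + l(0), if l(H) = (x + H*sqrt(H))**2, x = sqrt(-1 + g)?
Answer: 777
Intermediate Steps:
x = I*sqrt(3) (x = sqrt(-1 - 2) = sqrt(-3) = I*sqrt(3) ≈ 1.732*I)
l(H) = (H**(3/2) + I*sqrt(3))**2 (l(H) = (I*sqrt(3) + H*sqrt(H))**2 = (I*sqrt(3) + H**(3/2))**2 = (H**(3/2) + I*sqrt(3))**2)
30*26 + l(0) = 30*26 + (0**(3/2) + I*sqrt(3))**2 = 780 + (0 + I*sqrt(3))**2 = 780 + (I*sqrt(3))**2 = 780 - 3 = 777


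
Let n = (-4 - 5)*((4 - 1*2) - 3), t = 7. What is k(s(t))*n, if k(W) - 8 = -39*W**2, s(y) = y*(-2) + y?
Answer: -17127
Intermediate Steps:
s(y) = -y (s(y) = -2*y + y = -y)
k(W) = 8 - 39*W**2
n = 9 (n = -9*((4 - 2) - 3) = -9*(2 - 3) = -9*(-1) = 9)
k(s(t))*n = (8 - 39*(-1*7)**2)*9 = (8 - 39*(-7)**2)*9 = (8 - 39*49)*9 = (8 - 1911)*9 = -1903*9 = -17127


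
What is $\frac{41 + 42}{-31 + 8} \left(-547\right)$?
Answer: $\frac{45401}{23} \approx 1974.0$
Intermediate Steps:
$\frac{41 + 42}{-31 + 8} \left(-547\right) = \frac{83}{-23} \left(-547\right) = 83 \left(- \frac{1}{23}\right) \left(-547\right) = \left(- \frac{83}{23}\right) \left(-547\right) = \frac{45401}{23}$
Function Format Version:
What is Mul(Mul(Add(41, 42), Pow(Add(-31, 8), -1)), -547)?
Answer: Rational(45401, 23) ≈ 1974.0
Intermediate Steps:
Mul(Mul(Add(41, 42), Pow(Add(-31, 8), -1)), -547) = Mul(Mul(83, Pow(-23, -1)), -547) = Mul(Mul(83, Rational(-1, 23)), -547) = Mul(Rational(-83, 23), -547) = Rational(45401, 23)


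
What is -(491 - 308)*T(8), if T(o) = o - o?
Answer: 0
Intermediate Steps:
T(o) = 0
-(491 - 308)*T(8) = -(491 - 308)*0 = -183*0 = -1*0 = 0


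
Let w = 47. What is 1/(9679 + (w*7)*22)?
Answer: 1/16917 ≈ 5.9112e-5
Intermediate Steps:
1/(9679 + (w*7)*22) = 1/(9679 + (47*7)*22) = 1/(9679 + 329*22) = 1/(9679 + 7238) = 1/16917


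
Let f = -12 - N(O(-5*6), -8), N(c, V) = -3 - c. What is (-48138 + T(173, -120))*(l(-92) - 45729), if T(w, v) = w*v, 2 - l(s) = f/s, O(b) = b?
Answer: 144924290427/46 ≈ 3.1505e+9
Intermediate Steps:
f = -39 (f = -12 - (-3 - (-5)*6) = -12 - (-3 - 1*(-30)) = -12 - (-3 + 30) = -12 - 1*27 = -12 - 27 = -39)
l(s) = 2 + 39/s (l(s) = 2 - (-39)/s = 2 + 39/s)
T(w, v) = v*w
(-48138 + T(173, -120))*(l(-92) - 45729) = (-48138 - 120*173)*((2 + 39/(-92)) - 45729) = (-48138 - 20760)*((2 + 39*(-1/92)) - 45729) = -68898*((2 - 39/92) - 45729) = -68898*(145/92 - 45729) = -68898*(-4206923/92) = 144924290427/46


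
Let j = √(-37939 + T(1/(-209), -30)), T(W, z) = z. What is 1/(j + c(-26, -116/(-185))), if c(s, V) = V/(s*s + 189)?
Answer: 18562900/972310175744081 - 25608000625*I*√37969/972310175744081 ≈ 1.9092e-8 - 0.005132*I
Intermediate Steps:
c(s, V) = V/(189 + s²) (c(s, V) = V/(s² + 189) = V/(189 + s²))
j = I*√37969 (j = √(-37939 - 30) = √(-37969) = I*√37969 ≈ 194.86*I)
1/(j + c(-26, -116/(-185))) = 1/(I*√37969 + (-116/(-185))/(189 + (-26)²)) = 1/(I*√37969 + (-116*(-1/185))/(189 + 676)) = 1/(I*√37969 + (116/185)/865) = 1/(I*√37969 + (116/185)*(1/865)) = 1/(I*√37969 + 116/160025) = 1/(116/160025 + I*√37969)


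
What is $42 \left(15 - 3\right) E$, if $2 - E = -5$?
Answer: $3528$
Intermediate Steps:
$E = 7$ ($E = 2 - -5 = 2 + 5 = 7$)
$42 \left(15 - 3\right) E = 42 \left(15 - 3\right) 7 = 42 \cdot 12 \cdot 7 = 504 \cdot 7 = 3528$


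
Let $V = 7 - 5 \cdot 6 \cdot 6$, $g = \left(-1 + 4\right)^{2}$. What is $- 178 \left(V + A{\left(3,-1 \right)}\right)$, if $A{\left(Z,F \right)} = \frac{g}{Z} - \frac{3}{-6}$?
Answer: $30171$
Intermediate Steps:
$g = 9$ ($g = 3^{2} = 9$)
$A{\left(Z,F \right)} = \frac{1}{2} + \frac{9}{Z}$ ($A{\left(Z,F \right)} = \frac{9}{Z} - \frac{3}{-6} = \frac{9}{Z} - - \frac{1}{2} = \frac{9}{Z} + \frac{1}{2} = \frac{1}{2} + \frac{9}{Z}$)
$V = -173$ ($V = 7 - 180 = -173$)
$- 178 \left(V + A{\left(3,-1 \right)}\right) = - 178 \left(-173 + \frac{18 + 3}{2 \cdot 3}\right) = - 178 \left(-173 + \frac{1}{2} \cdot \frac{1}{3} \cdot 21\right) = - 178 \left(-173 + \frac{7}{2}\right) = \left(-178\right) \left(- \frac{339}{2}\right) = 30171$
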